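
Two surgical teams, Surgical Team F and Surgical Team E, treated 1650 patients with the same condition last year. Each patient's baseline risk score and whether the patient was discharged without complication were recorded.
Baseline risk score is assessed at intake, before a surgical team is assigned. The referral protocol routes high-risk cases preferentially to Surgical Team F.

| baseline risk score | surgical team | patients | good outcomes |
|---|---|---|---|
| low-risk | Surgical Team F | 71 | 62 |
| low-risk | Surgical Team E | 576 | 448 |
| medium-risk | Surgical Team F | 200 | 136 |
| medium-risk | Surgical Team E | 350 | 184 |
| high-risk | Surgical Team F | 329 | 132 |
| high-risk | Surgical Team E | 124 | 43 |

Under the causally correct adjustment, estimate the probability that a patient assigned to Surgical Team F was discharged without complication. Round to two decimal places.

Since baseline risk score is a pre-existing factor (not a product of the surgical team) and it affects the outcome on its own, it is a confounder. The stratified rates, not the pooled rate, identify the causal effect.
Standardising Surgical Team F to the population baseline risk score mix: 0.392·62/71 + 0.333·136/200 + 0.275·132/329 = 0.679.

0.68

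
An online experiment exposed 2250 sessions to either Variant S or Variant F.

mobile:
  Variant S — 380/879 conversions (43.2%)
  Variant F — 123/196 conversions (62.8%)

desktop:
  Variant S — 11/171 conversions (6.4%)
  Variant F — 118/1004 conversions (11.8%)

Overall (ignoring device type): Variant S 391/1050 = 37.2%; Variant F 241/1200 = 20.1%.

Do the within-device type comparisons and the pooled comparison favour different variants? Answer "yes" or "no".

yes

Within each device type level (mobile 43.2% vs 62.8%; desktop 6.4% vs 11.8%), Variant F has the higher rate every time. Pooled: 37.2% vs 20.1% — Variant S has the higher rate overall. The two comparisons disagree.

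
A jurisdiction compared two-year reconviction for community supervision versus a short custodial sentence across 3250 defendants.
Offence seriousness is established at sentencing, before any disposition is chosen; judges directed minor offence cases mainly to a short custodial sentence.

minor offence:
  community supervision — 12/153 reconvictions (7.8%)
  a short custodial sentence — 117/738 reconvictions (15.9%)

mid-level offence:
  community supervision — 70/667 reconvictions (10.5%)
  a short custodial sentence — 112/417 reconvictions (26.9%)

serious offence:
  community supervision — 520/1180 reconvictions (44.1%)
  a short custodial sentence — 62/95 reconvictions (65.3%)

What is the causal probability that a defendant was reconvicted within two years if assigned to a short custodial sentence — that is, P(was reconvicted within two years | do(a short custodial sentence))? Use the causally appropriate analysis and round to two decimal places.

The offence seriousness-specific comparison favours community supervision throughout, but the pooled figures favour a short custodial sentence. The question is whether to condition on offence seriousness.
Offence seriousness satisfies the back-door criterion: it is not a descendant of the disposition, and it blocks the spurious path from disposition to outcome. Adjusting for it (i.e., using the within-offence seriousness rates) gives the causal effect.
Standardising a short custodial sentence to the population offence seriousness mix: 0.274·117/738 + 0.334·112/417 + 0.392·62/95 = 0.389.

0.39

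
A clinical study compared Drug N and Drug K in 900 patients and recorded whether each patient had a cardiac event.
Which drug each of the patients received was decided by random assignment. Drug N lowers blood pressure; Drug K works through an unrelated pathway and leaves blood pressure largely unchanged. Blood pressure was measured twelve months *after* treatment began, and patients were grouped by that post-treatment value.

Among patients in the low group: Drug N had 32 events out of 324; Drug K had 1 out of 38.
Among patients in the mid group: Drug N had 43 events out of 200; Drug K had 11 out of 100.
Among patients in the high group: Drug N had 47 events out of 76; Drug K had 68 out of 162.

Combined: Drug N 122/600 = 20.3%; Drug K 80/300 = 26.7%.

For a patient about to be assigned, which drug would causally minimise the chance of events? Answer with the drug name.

Blood pressure here is a post-treatment variable shaped by the drug; conditioning on it would introduce bias rather than remove it. The overall comparison is the causal one.
Pooled: Drug N 20.3% vs Drug K 26.7%; Drug N is lower overall.

Drug N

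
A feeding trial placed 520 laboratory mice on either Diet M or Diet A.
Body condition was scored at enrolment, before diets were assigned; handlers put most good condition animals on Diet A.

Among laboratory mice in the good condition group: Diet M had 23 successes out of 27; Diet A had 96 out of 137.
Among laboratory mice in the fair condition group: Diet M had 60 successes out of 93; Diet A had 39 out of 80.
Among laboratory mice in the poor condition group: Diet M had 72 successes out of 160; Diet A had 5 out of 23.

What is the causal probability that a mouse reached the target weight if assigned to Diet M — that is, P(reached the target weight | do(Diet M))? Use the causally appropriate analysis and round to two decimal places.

Here starting body condition is a common cause — it drives both which diet a case falls under and the outcome. The crude comparison mixes populations; the stratum-specific rates are the causally relevant ones.
Standardising Diet M to the population starting body condition mix: 0.315·23/27 + 0.333·60/93 + 0.352·72/160 = 0.642.

0.64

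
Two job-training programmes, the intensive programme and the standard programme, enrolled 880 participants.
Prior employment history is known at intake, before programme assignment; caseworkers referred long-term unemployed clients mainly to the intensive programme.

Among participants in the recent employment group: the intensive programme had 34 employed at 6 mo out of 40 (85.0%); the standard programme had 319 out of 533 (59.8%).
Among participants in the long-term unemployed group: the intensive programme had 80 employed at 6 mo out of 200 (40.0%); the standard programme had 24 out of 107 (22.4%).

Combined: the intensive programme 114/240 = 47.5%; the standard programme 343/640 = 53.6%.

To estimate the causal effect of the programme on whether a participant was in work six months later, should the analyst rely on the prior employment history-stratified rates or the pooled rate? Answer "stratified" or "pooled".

The stratified and pooled comparisons disagree (the intensive programme wins within each prior employment history; the standard programme wins overall), so the answer turns on the causal role of prior employment history.
Here prior employment history is a common cause — it drives both which programme a case falls under and the outcome. The crude comparison mixes populations; the stratum-specific rates are the causally relevant ones.
Within each level — recent employment: 85.0% vs 59.8%; long-term unemployed: 40.0% vs 22.4% — the intensive programme is higher every time.

stratified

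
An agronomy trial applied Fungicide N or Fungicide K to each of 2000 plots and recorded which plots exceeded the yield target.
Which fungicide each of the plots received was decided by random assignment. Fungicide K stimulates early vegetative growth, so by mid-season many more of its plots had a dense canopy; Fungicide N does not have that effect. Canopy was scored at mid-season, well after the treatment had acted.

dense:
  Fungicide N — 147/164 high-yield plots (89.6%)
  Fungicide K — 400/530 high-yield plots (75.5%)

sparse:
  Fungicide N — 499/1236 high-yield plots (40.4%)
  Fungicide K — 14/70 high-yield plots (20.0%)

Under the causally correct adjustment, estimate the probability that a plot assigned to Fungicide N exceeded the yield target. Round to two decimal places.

Fungicide N is higher inside every mid-season canopy stratum but Fungicide K is higher in aggregate. Whether to stratify depends on how mid-season canopy relates to the fungicide.
Stratifying would compare fungicides among plots the fungicides themselves sorted into mid-season canopy groups — a form of selection on an intermediate. The unconditioned pooled rates give the total causal effect.
So P(outcome | do(Fungicide N)) is just the pooled rate for Fungicide N: 646/1400 = 0.461.

0.46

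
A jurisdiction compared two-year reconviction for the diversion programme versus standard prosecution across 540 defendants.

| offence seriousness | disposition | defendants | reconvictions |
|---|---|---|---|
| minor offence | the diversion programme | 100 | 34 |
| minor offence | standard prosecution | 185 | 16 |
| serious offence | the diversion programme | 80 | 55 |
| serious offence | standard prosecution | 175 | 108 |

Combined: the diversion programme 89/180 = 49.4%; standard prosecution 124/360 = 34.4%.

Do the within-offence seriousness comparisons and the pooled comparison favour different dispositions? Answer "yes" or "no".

no

Within each offence seriousness level (minor offence 34.0% vs 8.6%; serious offence 68.8% vs 61.7%), standard prosecution has the lower rate every time. Pooled: 49.4% vs 34.4% — standard prosecution has the lower rate overall. They agree.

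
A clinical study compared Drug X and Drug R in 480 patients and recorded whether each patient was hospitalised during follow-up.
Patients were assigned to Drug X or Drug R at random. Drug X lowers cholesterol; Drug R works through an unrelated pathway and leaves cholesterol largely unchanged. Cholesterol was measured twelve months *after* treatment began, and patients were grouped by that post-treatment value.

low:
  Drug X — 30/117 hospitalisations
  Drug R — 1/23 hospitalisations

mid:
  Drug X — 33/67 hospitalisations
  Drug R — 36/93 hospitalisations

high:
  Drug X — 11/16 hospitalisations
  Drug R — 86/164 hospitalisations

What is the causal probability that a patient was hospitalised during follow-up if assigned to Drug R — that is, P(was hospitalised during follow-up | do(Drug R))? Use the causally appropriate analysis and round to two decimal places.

0.44

Within every cholesterol level Drug R has the lower rate, yet pooled Drug X does — Simpson's reversal.
Because the drug influences cholesterol, cholesterol is a post-treatment mediator, not a confounder. Stratifying on it would bias the estimate; the causal effect is the crude pooled difference.
So P(outcome | do(Drug R)) is just the pooled rate for Drug R: 123/280 = 0.439.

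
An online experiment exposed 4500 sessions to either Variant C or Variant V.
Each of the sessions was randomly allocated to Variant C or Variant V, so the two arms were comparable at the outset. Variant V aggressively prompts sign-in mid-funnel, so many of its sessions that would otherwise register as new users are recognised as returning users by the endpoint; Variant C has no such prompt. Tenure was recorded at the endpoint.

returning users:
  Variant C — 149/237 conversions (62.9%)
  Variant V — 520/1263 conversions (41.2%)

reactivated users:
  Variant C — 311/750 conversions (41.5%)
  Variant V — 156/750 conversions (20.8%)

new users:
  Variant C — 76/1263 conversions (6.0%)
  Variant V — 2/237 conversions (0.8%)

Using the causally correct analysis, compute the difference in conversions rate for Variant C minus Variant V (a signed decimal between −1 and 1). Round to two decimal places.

-0.06

The user tenure-specific comparison favours Variant C throughout, but the pooled figures favour Variant V. The question is whether to condition on user tenure.
Stratifying would compare variants among sessions the variants themselves sorted into user tenure groups — a form of selection on an intermediate. The unconditioned pooled rates give the total causal effect.
The causal difference is the pooled difference: 0.238 − 0.301 = -0.063.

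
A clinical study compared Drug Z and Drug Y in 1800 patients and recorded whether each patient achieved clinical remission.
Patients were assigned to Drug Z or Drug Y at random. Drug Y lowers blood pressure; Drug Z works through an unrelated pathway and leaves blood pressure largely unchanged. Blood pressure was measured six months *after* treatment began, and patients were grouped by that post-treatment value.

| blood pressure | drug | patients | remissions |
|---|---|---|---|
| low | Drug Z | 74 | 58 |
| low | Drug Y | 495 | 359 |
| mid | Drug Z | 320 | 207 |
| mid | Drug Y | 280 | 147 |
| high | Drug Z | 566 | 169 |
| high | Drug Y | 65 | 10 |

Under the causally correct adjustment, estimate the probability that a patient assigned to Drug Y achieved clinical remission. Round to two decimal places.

0.61

Within every blood pressure level Drug Z has the higher rate, yet pooled Drug Y does — Simpson's reversal.
Stratifying would compare drugs among patients the drugs themselves sorted into blood pressure groups — a form of selection on an intermediate. The unconditioned pooled rates give the total causal effect.
So P(outcome | do(Drug Y)) is just the pooled rate for Drug Y: 516/840 = 0.614.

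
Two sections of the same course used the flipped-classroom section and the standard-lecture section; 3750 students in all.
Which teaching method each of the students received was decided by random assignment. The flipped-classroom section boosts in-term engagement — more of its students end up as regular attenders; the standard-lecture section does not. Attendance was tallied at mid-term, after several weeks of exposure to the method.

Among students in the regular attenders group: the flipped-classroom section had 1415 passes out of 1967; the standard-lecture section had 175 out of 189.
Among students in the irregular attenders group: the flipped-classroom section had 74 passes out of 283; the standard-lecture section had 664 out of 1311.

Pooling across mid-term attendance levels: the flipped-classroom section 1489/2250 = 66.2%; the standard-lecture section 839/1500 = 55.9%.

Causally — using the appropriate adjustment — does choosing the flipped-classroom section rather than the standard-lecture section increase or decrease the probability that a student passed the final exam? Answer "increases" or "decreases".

Stratifying would compare teaching methods among students the teaching methods themselves sorted into mid-term attendance groups — a form of selection on an intermediate. The unconditioned pooled rates give the total causal effect.
Pooled: the flipped-classroom section 66.2% vs the standard-lecture section 55.9%; the flipped-classroom section is higher overall.

increases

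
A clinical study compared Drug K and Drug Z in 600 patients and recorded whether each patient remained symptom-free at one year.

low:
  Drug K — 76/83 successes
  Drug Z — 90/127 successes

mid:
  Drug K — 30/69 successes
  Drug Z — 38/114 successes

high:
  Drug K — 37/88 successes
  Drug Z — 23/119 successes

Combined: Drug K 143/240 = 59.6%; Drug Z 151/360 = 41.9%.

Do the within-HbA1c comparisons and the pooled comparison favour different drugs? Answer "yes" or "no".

no

Within each HbA1c level (low 91.6% vs 70.9%; mid 43.5% vs 33.3%; high 42.0% vs 19.3%), Drug K has the higher rate every time. Pooled: 59.6% vs 41.9% — Drug K has the higher rate overall. They agree.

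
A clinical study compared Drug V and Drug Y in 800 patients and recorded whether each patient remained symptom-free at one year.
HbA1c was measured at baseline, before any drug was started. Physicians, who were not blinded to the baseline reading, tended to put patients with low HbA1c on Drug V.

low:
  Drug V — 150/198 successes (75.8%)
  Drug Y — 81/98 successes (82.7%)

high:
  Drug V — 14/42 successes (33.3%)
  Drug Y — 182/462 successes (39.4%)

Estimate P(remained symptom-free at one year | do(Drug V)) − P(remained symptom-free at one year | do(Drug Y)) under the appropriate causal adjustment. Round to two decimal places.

-0.06

HbA1c is set before the drug has any effect — it is not caused by the drug — and it independently drives the outcome. That makes it a confounder, so the causal comparison is within HbA1c levels.
Adjusting over the population distribution of HbA1c: 0.370·(0.758−0.827) + 0.630·(0.333−0.394) = -0.064.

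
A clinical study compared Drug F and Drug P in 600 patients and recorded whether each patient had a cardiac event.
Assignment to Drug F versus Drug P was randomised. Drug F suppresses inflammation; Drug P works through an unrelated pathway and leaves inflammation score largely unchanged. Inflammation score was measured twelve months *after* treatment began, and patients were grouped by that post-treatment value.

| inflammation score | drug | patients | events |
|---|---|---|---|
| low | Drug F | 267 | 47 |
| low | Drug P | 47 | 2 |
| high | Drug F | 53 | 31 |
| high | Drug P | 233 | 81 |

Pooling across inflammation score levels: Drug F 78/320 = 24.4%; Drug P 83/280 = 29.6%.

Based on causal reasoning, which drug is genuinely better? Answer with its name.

Drug F

Within every inflammation score level Drug P has the lower rate, yet pooled Drug F does — Simpson's reversal.
Stratifying would compare drugs among patients the drugs themselves sorted into inflammation score groups — a form of selection on an intermediate. The unconditioned pooled rates give the total causal effect.
Pooled: Drug F 24.4% vs Drug P 29.6%; Drug F is lower overall.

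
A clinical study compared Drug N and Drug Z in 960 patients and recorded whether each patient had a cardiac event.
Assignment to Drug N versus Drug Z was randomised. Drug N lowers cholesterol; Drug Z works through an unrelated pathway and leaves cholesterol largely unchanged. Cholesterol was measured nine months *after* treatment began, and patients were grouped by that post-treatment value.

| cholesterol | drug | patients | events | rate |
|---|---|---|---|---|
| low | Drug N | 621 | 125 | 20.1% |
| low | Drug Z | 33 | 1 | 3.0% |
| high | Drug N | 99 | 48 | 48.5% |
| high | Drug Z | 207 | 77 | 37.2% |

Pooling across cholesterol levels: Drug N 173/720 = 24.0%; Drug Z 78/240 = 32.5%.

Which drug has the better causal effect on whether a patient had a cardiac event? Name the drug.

The distribution of cholesterol is itself part of what the drug does — it is an intermediate outcome. Holding it fixed would remove that part of the effect; the total effect is the pooled difference.
Pooled: Drug N 24.0% vs Drug Z 32.5%; Drug N is lower overall.

Drug N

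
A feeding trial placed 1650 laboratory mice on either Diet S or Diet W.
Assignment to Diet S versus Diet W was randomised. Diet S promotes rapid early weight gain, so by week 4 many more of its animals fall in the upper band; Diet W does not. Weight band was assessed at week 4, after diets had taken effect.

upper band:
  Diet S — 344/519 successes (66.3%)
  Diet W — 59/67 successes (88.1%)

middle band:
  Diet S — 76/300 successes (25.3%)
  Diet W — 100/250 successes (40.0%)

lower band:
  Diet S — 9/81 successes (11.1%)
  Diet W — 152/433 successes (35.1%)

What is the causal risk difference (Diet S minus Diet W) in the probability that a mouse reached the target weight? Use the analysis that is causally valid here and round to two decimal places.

+0.06

The stratified and pooled comparisons disagree (Diet W wins within each week-4 weight band; Diet S wins overall), so the answer turns on the causal role of week-4 weight band.
The distribution of week-4 weight band is itself part of what the diet does — it is an intermediate outcome. Holding it fixed would remove that part of the effect; the total effect is the pooled difference.
The causal difference is the pooled difference: 0.477 − 0.415 = +0.062.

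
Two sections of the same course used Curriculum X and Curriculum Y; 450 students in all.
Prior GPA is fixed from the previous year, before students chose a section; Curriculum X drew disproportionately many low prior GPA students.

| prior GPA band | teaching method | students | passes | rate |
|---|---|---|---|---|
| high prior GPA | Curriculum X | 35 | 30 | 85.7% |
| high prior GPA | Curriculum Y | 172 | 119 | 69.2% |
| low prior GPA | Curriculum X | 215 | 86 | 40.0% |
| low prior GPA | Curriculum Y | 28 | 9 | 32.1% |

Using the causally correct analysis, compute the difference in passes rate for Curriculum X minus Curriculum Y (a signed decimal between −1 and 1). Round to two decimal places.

+0.12

Curriculum X is higher inside every prior GPA band stratum but Curriculum Y is higher in aggregate. Whether to stratify depends on how prior GPA band relates to the teaching method.
The imbalance in prior GPA band arose from how students were allocated, not from anything the teaching method did; and prior GPA band independently affects the outcome. The pooled gap is confounded — condition on prior GPA band.
Adjusting over the population distribution of prior GPA band: 0.460·(0.857−0.692) + 0.540·(0.400−0.321) = +0.118.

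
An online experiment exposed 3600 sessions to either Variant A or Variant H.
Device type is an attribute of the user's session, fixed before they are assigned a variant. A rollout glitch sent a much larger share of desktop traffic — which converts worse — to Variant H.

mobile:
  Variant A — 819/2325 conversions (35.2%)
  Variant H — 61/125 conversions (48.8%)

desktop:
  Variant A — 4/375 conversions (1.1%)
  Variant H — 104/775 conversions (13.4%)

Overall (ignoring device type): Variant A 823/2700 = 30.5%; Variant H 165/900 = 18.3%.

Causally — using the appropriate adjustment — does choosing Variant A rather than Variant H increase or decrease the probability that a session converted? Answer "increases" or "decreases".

Nothing the variant does changes device type; the imbalance is an allocation artefact. With device type also predicting the outcome, the pooled figure is confounded, and the within-stratum comparison is the causal one.
Within each level — mobile: 35.2% vs 48.8%; desktop: 1.1% vs 13.4% — Variant H is higher every time.

decreases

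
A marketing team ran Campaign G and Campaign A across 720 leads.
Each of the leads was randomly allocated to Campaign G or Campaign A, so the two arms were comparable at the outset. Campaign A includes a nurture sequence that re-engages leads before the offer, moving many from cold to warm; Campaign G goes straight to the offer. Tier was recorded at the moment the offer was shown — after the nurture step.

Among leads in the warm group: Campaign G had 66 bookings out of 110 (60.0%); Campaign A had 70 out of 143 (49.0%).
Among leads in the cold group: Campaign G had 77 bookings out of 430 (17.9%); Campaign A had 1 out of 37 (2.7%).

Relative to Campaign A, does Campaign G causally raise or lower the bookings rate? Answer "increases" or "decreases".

Within every engagement tier level Campaign G has the higher rate, yet pooled Campaign A does — Simpson's reversal.
Engagement tier here is a post-treatment variable shaped by the campaign; conditioning on it would introduce bias rather than remove it. The overall comparison is the causal one.
Pooled: Campaign G 26.5% vs Campaign A 39.4%; Campaign A is higher overall.

decreases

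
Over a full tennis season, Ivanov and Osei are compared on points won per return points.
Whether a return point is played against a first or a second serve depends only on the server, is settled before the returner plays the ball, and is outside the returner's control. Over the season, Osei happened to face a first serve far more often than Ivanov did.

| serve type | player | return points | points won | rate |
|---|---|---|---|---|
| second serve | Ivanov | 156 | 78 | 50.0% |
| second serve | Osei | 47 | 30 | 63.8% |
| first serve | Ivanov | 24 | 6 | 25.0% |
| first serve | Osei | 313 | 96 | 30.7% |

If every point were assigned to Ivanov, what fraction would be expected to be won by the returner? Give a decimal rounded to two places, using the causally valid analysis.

0.34

The serve type-specific comparison favours Osei throughout, but the pooled figures favour Ivanov. The question is whether to condition on serve type.
Since serve type is a pre-existing factor (not a product of the player) and it affects the outcome on its own, it is a confounder. The stratified rates, not the pooled rate, identify the causal effect.
Standardising Ivanov to the population serve type mix: 0.376·78/156 + 0.624·6/24 = 0.344.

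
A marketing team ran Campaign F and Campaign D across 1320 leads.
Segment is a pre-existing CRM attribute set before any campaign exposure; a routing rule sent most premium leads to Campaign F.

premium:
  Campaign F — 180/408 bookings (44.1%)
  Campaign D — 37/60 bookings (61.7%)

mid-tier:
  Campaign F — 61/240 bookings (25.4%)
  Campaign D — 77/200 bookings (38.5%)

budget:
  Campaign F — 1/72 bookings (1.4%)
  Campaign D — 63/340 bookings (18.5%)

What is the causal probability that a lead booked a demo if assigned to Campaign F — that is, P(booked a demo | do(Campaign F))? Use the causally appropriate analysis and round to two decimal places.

0.25

Nothing the campaign does changes customer segment; the imbalance is an allocation artefact. With customer segment also predicting the outcome, the pooled figure is confounded, and the within-stratum comparison is the causal one.
Standardising Campaign F to the population customer segment mix: 0.355·180/408 + 0.333·61/240 + 0.312·1/72 = 0.245.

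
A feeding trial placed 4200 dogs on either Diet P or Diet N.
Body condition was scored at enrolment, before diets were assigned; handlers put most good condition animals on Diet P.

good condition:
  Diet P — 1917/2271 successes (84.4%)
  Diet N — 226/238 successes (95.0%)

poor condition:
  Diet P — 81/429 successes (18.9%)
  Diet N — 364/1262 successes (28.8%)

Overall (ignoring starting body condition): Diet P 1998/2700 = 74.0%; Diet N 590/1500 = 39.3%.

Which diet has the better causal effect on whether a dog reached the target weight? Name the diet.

Nothing the diet does changes starting body condition; the imbalance is an allocation artefact. With starting body condition also predicting the outcome, the pooled figure is confounded, and the within-stratum comparison is the causal one.
Within each level — good condition: 84.4% vs 95.0%; poor condition: 18.9% vs 28.8% — Diet N is higher every time.

Diet N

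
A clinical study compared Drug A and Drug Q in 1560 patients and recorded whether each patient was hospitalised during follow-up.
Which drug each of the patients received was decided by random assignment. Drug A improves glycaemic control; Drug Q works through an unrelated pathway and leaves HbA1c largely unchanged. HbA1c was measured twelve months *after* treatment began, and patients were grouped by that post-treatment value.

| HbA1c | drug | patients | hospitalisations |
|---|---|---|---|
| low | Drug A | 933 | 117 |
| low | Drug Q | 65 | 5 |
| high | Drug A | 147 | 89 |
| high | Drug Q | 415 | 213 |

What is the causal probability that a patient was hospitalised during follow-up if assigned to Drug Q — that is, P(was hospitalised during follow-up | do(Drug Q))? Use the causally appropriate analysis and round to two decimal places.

HbA1c here is a post-treatment variable shaped by the drug; conditioning on it would introduce bias rather than remove it. The overall comparison is the causal one.
So P(outcome | do(Drug Q)) is just the pooled rate for Drug Q: 218/480 = 0.454.

0.45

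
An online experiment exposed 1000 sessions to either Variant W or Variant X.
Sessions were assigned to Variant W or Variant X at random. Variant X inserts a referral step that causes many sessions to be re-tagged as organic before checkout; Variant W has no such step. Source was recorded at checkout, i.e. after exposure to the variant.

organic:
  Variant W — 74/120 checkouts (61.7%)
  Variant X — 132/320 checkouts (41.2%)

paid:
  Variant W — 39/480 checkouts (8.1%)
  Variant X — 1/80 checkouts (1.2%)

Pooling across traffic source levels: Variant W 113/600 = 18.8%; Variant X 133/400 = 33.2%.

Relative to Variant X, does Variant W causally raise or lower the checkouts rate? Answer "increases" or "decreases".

Traffic source is downstream of the variant. One should not condition on a consequence of treatment, so the overall rates are the right comparison.
Pooled: Variant W 18.8% vs Variant X 33.2%; Variant X is higher overall.

decreases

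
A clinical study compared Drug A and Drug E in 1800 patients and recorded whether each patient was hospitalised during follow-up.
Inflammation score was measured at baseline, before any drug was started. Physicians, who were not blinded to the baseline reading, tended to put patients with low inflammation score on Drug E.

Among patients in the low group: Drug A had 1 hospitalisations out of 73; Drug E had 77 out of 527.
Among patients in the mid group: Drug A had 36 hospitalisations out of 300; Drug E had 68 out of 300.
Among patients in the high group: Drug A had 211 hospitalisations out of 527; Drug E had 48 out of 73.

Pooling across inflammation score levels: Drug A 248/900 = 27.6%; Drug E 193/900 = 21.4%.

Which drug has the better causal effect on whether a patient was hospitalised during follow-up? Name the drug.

Nothing the drug does changes inflammation score; the imbalance is an allocation artefact. With inflammation score also predicting the outcome, the pooled figure is confounded, and the within-stratum comparison is the causal one.
Within each level — low: 1.4% vs 14.6%; mid: 12.0% vs 22.7%; high: 40.0% vs 65.8% — Drug A is lower every time.

Drug A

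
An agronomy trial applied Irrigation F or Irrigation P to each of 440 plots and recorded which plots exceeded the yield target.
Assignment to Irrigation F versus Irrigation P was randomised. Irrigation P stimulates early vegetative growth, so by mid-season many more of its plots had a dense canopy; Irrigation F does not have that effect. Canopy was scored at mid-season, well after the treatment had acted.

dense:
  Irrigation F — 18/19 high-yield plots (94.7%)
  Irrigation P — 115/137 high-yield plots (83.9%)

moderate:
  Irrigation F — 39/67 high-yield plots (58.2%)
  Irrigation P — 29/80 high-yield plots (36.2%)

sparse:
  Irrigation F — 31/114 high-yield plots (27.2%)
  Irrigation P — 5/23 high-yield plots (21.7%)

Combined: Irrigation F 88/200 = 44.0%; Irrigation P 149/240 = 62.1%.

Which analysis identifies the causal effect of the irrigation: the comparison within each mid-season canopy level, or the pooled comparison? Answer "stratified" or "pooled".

pooled

Within every mid-season canopy level Irrigation F has the higher rate, yet pooled Irrigation P does — Simpson's reversal.
Because the irrigation influences mid-season canopy, mid-season canopy is a post-treatment mediator, not a confounder. Stratifying on it would bias the estimate; the causal effect is the crude pooled difference.
Pooled: Irrigation F 44.0% vs Irrigation P 62.1%; Irrigation P is higher overall.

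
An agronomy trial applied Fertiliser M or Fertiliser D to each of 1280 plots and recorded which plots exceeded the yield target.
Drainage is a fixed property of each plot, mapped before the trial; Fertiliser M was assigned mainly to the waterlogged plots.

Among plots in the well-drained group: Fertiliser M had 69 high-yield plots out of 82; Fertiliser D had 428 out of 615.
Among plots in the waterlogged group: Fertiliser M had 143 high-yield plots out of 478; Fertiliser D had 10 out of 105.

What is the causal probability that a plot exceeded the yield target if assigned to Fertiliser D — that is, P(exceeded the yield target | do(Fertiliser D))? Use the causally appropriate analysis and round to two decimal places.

Field drainage is set before the fertiliser has any effect — it is not caused by the fertiliser — and it independently drives the outcome. That makes it a confounder, so the causal comparison is within field drainage levels.
Standardising Fertiliser D to the population field drainage mix: 0.545·428/615 + 0.455·10/105 = 0.422.

0.42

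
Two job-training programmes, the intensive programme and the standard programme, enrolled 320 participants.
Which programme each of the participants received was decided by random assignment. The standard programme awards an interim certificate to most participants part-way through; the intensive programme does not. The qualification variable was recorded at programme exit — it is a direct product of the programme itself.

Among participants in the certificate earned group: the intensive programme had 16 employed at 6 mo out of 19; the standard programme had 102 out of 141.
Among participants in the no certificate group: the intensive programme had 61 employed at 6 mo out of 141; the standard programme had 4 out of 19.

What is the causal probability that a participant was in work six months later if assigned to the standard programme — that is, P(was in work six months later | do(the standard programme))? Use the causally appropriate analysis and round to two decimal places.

The qualification attained during the programme-specific comparison favours the intensive programme throughout, but the pooled figures favour the standard programme. The question is whether to condition on qualification attained during the programme.
Qualification attained during the programme is recorded after the programme and is itself shifted by it — it sits on the causal path from programme to outcome. Conditioning on a mediator would strip out part of the effect we want; the pooled comparison gives the total causal effect.
So P(outcome | do(the standard programme)) is just the pooled rate for the standard programme: 106/160 = 0.662.

0.66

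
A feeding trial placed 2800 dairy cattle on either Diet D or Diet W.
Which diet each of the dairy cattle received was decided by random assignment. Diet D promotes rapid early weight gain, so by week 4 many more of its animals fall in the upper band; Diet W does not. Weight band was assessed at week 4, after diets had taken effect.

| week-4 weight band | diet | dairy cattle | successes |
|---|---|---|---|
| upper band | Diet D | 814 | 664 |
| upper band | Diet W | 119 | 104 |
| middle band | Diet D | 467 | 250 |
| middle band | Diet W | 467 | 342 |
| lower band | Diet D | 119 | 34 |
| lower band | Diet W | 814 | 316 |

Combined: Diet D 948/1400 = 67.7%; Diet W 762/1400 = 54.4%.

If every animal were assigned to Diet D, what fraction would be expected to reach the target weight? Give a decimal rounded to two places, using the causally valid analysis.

The week-4 weight band-specific comparison favours Diet W throughout, but the pooled figures favour Diet D. The question is whether to condition on week-4 weight band.
The distribution of week-4 weight band is itself part of what the diet does — it is an intermediate outcome. Holding it fixed would remove that part of the effect; the total effect is the pooled difference.
So P(outcome | do(Diet D)) is just the pooled rate for Diet D: 948/1400 = 0.677.

0.68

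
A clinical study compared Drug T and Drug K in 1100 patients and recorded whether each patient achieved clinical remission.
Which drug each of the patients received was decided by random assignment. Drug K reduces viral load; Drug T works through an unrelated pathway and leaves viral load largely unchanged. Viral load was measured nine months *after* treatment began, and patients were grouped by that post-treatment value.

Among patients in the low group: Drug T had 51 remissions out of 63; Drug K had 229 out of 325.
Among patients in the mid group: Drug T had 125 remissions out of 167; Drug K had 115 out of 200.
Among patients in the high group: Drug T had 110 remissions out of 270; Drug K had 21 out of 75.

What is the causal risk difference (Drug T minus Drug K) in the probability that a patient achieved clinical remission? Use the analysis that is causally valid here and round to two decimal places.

-0.04

Drug T is higher inside every viral load stratum but Drug K is higher in aggregate. Whether to stratify depends on how viral load relates to the drug.
Because the drug influences viral load, viral load is a post-treatment mediator, not a confounder. Stratifying on it would bias the estimate; the causal effect is the crude pooled difference.
The causal difference is the pooled difference: 0.572 − 0.608 = -0.036.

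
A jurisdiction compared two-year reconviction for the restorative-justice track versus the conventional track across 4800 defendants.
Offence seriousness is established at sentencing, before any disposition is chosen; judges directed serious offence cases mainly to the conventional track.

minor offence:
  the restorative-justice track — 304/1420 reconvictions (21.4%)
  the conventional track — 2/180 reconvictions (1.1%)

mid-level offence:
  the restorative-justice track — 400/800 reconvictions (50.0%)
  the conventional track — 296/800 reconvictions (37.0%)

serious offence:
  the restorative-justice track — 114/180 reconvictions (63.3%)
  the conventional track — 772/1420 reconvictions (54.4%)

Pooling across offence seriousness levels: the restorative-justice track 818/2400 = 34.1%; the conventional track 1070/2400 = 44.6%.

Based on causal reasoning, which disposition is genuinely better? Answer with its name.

the conventional track

The offence seriousness-specific comparison favours the conventional track throughout, but the pooled figures favour the restorative-justice track. The question is whether to condition on offence seriousness.
Here offence seriousness is a common cause — it drives both which disposition a case falls under and the outcome. The crude comparison mixes populations; the stratum-specific rates are the causally relevant ones.
Within each level — minor offence: 21.4% vs 1.1%; mid-level offence: 50.0% vs 37.0%; serious offence: 63.3% vs 54.4% — the conventional track is lower every time.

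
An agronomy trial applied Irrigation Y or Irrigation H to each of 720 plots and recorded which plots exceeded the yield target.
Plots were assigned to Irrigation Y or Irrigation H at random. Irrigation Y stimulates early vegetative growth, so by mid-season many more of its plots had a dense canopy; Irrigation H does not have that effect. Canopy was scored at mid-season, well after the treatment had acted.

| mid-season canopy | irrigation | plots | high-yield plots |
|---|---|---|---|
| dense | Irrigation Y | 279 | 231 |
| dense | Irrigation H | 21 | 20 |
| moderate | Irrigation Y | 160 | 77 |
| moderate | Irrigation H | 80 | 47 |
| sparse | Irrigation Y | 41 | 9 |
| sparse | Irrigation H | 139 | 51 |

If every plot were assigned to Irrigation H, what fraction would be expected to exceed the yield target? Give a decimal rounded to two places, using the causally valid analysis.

The mid-season canopy-specific comparison favours Irrigation H throughout, but the pooled figures favour Irrigation Y. The question is whether to condition on mid-season canopy.
Because the irrigation influences mid-season canopy, mid-season canopy is a post-treatment mediator, not a confounder. Stratifying on it would bias the estimate; the causal effect is the crude pooled difference.
So P(outcome | do(Irrigation H)) is just the pooled rate for Irrigation H: 118/240 = 0.492.

0.49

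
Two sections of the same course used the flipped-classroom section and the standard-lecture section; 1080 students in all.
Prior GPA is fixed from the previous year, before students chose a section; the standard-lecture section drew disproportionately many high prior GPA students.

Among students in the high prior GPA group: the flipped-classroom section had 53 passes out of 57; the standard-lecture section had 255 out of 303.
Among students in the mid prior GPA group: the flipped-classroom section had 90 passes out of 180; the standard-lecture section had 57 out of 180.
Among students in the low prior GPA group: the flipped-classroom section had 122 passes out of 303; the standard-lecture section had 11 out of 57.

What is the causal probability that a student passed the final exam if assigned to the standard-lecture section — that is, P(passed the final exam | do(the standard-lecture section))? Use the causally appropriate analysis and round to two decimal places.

Since prior GPA band is a pre-existing factor (not a product of the teaching method) and it affects the outcome on its own, it is a confounder. The stratified rates, not the pooled rate, identify the causal effect.
Standardising the standard-lecture section to the population prior GPA band mix: 0.333·255/303 + 0.333·57/180 + 0.333·11/57 = 0.450.

0.45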